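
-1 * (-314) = 314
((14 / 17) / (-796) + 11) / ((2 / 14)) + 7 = 568295 / 6766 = 83.99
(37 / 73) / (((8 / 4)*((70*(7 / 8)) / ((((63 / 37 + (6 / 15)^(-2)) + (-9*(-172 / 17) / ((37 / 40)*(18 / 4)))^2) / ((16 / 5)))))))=769936061 / 1223963552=0.63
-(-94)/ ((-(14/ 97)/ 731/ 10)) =-33326290/ 7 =-4760898.57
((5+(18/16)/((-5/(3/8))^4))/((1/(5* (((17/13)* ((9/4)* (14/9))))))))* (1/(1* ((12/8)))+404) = 7396711857857/159744000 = 46303.53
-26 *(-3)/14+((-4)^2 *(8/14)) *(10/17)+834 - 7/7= 100430/119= 843.95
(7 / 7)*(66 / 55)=6 / 5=1.20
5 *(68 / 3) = 113.33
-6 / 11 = -0.55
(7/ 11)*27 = 189/ 11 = 17.18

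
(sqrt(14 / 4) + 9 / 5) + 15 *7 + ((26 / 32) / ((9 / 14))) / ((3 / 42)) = sqrt(14) / 2 + 22409 / 180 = 126.37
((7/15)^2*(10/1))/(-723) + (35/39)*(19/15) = 479521/422955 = 1.13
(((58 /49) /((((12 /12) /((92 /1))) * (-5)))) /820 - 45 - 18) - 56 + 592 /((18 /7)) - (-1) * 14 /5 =51528889 /452025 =114.00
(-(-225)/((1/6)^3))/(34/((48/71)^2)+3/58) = 1623628800/2486941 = 652.86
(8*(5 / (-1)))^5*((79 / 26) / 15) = -808960000 / 39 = -20742564.10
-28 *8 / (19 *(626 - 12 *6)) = -112 / 5263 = -0.02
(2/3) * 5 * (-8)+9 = -53/3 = -17.67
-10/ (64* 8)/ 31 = -0.00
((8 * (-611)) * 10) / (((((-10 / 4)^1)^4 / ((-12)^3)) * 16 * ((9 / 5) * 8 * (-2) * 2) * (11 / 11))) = -2346.24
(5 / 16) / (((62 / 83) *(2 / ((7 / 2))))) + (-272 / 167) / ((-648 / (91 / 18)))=359801911 / 483076224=0.74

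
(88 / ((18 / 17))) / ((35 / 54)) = 4488 / 35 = 128.23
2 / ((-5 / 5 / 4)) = -8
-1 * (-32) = 32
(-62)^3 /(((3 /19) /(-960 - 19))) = 4433139128 /3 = 1477713042.67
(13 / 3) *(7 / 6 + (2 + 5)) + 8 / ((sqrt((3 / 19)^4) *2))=1175 / 6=195.83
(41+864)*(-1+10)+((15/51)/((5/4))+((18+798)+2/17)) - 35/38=5788439/646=8960.43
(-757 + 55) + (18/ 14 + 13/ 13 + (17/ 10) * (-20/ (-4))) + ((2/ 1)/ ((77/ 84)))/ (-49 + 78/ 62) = -19693997/ 28490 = -691.26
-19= -19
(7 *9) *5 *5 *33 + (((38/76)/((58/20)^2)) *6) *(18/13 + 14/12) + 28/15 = 8524095499/163995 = 51977.78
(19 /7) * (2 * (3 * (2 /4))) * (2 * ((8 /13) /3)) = 304 /91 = 3.34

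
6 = 6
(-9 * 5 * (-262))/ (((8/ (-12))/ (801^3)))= -9088717661685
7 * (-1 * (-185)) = 1295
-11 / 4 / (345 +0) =-11 / 1380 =-0.01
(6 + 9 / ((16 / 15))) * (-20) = -1155 / 4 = -288.75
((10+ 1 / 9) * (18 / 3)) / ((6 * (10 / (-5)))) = -91 / 18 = -5.06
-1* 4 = -4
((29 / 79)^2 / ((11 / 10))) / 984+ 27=911964089 / 33776292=27.00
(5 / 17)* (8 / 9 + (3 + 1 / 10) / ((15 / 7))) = 1051 / 1530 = 0.69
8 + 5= 13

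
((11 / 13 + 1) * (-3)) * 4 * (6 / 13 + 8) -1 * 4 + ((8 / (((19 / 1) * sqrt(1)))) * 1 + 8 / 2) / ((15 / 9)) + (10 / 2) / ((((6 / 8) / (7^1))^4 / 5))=246462022208 / 1300455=189519.84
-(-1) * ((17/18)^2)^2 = 83521/104976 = 0.80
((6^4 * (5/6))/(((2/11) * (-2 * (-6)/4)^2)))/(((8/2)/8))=1320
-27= -27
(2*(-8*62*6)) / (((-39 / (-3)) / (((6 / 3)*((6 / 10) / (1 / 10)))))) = -71424 / 13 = -5494.15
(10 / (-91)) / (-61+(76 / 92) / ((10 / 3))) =2300 / 1271543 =0.00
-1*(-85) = 85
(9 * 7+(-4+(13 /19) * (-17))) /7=900 /133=6.77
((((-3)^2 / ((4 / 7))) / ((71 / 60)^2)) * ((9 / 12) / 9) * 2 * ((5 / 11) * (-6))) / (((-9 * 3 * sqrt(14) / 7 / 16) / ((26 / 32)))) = 68250 * sqrt(14) / 55451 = 4.61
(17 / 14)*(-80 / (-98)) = 340 / 343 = 0.99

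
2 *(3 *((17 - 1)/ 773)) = 96/ 773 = 0.12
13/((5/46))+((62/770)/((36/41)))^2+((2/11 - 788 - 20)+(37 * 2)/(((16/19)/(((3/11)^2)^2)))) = -15985483123529/23244051600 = -687.72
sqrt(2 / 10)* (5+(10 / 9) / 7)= 2.31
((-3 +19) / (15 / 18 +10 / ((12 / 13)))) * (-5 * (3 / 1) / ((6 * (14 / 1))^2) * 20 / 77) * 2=-40 / 26411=-0.00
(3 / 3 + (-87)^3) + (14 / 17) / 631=-7063750940 / 10727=-658502.00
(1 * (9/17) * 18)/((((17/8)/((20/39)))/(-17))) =-8640/221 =-39.10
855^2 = 731025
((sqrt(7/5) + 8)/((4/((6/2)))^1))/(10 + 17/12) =9* sqrt(35)/685 + 72/137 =0.60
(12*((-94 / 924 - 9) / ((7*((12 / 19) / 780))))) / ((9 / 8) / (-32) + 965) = -2658905600 / 133149709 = -19.97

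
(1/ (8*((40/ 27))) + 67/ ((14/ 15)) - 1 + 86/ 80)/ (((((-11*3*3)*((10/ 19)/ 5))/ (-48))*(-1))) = -1020661/ 3080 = -331.38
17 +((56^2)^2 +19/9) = 88510636/9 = 9834515.11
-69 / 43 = -1.60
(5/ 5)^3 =1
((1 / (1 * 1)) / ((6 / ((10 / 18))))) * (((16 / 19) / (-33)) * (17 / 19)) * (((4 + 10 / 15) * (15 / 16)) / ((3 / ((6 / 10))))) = -595 / 321651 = -0.00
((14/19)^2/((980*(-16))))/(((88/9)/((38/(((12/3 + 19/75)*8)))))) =-135/34135552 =-0.00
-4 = -4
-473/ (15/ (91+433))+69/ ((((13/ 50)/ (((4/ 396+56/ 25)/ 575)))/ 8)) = -59041692/ 3575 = -16515.16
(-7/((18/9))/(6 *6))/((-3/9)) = 7/24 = 0.29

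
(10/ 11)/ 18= 5/ 99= 0.05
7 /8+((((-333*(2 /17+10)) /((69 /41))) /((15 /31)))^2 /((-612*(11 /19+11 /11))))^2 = 193161292280503342813424070407 /615520346814955125000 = 313817883.16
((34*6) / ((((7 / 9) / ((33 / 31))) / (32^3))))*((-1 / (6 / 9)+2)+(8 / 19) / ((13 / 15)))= 483432136704 / 53599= 9019424.55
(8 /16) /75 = 1 /150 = 0.01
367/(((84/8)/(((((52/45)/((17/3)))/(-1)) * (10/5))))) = -76336/5355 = -14.26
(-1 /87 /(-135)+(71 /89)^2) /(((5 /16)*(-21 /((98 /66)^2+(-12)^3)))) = 1780594151523296 /10637760620025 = 167.38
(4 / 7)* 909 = 3636 / 7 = 519.43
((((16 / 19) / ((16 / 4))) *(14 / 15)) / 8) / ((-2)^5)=-7 / 9120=-0.00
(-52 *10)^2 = 270400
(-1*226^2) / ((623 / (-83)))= 4239308 / 623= 6804.67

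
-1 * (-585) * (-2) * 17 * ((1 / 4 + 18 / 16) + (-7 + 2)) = 288405 / 4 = 72101.25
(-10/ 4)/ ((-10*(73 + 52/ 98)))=49/ 14412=0.00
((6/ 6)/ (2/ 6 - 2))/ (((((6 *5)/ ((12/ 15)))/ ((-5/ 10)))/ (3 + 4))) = 7/ 125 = 0.06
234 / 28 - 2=89 / 14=6.36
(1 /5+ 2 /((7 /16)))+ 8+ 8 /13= 6091 /455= 13.39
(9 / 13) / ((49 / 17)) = 153 / 637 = 0.24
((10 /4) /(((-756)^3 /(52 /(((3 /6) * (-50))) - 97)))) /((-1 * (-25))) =2477 /108020304000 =0.00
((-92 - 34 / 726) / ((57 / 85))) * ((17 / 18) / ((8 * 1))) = -16.20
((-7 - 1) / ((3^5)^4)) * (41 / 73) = -328 / 254535261273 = -0.00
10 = 10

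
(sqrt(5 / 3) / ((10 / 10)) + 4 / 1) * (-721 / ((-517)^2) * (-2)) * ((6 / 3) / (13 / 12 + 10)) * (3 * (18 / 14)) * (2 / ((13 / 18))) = 1601856 * sqrt(15) / 462142681 + 19222272 / 462142681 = 0.06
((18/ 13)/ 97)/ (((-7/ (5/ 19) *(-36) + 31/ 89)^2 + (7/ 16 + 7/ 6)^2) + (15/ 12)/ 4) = 8212492800/ 527962533709167661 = 0.00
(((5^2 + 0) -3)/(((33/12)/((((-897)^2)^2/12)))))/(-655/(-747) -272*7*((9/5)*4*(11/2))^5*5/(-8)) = 15500145680516250/4161789957238171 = 3.72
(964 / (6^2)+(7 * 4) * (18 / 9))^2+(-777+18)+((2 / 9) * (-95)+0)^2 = 529646 / 81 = 6538.84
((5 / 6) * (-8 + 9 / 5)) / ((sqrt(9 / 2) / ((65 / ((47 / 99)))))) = -22165 * sqrt(2) / 94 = -333.47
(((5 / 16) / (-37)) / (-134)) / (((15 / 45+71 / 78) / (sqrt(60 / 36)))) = 65 * sqrt(15) / 3847408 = 0.00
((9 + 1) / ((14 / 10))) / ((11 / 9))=450 / 77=5.84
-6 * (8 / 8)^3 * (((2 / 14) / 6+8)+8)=-673 / 7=-96.14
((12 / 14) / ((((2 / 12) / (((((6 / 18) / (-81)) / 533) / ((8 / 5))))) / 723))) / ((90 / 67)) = -16147 / 1208844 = -0.01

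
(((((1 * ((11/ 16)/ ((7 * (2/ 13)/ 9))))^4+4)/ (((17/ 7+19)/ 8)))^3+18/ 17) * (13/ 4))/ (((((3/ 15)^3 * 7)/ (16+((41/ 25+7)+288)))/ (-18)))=-36065587512202004094437106128792136580049/ 1621998168325679792888217600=-22235282515411.83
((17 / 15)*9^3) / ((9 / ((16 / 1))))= 7344 / 5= 1468.80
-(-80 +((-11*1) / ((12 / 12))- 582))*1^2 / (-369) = -673 / 369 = -1.82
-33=-33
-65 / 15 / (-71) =13 / 213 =0.06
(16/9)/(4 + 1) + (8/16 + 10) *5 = 4757/90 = 52.86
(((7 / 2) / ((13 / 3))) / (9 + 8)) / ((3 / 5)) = 35 / 442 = 0.08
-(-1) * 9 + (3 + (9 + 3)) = 24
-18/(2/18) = -162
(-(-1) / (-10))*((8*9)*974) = -7012.80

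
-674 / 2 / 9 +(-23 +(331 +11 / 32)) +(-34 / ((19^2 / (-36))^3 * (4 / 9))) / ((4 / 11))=3673299383467 / 13549213728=271.11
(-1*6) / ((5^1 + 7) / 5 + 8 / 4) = -1.36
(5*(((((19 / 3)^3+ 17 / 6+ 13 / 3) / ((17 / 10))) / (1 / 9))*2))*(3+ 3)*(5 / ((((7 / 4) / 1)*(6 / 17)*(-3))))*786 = -527930000 / 3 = -175976666.67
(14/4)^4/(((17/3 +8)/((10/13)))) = 36015/4264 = 8.45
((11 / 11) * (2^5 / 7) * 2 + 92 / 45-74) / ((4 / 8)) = -125.63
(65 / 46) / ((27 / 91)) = 5915 / 1242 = 4.76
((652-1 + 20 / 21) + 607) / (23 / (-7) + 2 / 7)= -26438 / 63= -419.65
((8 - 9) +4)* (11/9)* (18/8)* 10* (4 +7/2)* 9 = 22275/4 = 5568.75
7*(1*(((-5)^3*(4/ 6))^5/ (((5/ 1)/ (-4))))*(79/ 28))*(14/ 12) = 54003906250000/ 729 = 74079432441.70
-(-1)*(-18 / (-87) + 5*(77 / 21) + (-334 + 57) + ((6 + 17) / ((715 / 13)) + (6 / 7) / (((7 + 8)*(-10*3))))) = -14405278 / 55825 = -258.04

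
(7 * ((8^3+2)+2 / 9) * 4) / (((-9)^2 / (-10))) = -1295840 / 729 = -1777.56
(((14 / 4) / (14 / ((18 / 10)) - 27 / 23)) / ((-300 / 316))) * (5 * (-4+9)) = -38157 / 2734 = -13.96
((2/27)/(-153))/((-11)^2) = -2/499851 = -0.00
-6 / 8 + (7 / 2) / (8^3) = -761 / 1024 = -0.74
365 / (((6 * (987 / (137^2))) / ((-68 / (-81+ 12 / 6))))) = 995.74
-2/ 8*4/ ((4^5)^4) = -1/ 1099511627776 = -0.00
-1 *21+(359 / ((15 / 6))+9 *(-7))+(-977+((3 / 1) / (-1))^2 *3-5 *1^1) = -4477 / 5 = -895.40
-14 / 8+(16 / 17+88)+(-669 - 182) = -51939 / 68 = -763.81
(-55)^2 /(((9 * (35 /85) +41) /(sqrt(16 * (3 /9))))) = 10285 * sqrt(3) /114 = 156.26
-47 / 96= -0.49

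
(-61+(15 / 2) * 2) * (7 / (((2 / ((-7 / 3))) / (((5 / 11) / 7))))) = 805 / 33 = 24.39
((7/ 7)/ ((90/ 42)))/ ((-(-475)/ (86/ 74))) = 301/ 263625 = 0.00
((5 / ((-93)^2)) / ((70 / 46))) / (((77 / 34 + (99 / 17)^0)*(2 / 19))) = 7429 / 6720273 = 0.00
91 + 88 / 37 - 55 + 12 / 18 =4334 / 111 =39.05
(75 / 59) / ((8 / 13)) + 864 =408783 / 472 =866.07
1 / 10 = 0.10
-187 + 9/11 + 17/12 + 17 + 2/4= -22079/132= -167.27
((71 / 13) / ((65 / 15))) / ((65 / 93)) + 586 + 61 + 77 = 7972949 / 10985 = 725.80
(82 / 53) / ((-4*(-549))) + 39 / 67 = 2272313 / 3898998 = 0.58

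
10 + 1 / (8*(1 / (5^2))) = 105 / 8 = 13.12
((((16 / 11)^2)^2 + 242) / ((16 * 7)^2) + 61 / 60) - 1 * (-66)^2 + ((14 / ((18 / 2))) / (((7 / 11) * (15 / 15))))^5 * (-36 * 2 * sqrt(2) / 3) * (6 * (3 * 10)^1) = -824581120 * sqrt(2) / 2187 - 5998637072377 / 1377425280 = -537566.58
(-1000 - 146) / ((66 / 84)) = -1458.55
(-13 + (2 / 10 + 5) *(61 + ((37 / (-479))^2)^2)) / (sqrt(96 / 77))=80070314071787 *sqrt(462) / 6317180697720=272.44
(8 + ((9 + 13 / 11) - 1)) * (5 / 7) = 135 / 11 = 12.27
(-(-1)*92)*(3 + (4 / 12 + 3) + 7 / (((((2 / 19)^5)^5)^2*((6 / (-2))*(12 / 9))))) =-4184342045959675988069070450926127498831058995645953654511868880731 / 3377699720527872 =-1238814101955084601316140000000000000000000000000000.00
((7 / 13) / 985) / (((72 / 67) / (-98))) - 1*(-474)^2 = -103571165461 / 460980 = -224676.05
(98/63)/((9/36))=56/9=6.22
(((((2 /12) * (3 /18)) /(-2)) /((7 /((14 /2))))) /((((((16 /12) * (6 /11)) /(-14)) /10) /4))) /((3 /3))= 385 /36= 10.69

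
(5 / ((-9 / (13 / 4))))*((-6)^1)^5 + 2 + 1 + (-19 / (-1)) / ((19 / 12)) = 14055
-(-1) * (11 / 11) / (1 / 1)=1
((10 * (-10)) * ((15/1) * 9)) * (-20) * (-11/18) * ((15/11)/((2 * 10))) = -11250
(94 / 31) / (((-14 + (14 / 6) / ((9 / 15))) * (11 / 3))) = -2538 / 31031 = -0.08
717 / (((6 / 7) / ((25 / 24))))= 41825 / 48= 871.35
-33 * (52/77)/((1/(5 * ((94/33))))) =-24440/77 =-317.40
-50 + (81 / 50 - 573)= -31069 / 50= -621.38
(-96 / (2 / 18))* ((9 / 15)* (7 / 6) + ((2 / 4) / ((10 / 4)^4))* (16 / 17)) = -6536592 / 10625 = -615.21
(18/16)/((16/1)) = 9/128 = 0.07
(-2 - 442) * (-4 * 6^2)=63936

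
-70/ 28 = -5/ 2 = -2.50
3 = 3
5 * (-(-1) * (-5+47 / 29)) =-16.90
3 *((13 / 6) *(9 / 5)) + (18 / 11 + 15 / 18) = 2338 / 165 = 14.17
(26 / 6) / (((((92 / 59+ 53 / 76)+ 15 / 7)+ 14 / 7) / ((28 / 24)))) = 1428154 / 1807821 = 0.79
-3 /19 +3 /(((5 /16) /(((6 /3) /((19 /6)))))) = 561 /95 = 5.91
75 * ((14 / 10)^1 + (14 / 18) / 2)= 805 / 6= 134.17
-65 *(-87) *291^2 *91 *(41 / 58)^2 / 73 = 2525978763945 / 8468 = 298296972.60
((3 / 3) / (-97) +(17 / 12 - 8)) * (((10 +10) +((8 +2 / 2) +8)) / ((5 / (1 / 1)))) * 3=-56795 / 388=-146.38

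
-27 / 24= -9 / 8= -1.12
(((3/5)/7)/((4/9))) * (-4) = -27/35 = -0.77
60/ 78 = 10/ 13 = 0.77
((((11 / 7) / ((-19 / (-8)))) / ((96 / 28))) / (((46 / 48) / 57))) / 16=33 / 46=0.72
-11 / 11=-1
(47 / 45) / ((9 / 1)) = 47 / 405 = 0.12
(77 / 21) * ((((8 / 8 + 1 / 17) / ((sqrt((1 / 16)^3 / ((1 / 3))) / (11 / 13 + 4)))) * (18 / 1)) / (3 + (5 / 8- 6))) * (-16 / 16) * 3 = 38320128 * sqrt(3) / 4199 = 15806.72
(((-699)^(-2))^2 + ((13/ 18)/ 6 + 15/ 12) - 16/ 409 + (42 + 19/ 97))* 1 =412252925632368421/ 9471172471575273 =43.53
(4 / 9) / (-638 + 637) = -4 / 9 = -0.44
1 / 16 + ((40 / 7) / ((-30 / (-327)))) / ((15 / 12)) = 27939 / 560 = 49.89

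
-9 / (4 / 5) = -45 / 4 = -11.25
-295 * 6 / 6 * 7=-2065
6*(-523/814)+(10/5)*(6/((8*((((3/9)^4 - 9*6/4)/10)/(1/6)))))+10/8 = -1985185/711436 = -2.79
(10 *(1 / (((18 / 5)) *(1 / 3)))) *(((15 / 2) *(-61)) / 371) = -7625 / 742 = -10.28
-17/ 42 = -0.40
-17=-17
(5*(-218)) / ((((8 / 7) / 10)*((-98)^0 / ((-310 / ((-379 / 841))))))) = -2486521625 / 379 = -6560743.07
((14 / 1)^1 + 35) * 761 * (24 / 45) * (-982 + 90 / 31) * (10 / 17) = -18108731648 / 1581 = -11453973.21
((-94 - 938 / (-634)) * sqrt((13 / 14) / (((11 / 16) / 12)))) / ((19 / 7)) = -117316 * sqrt(6006) / 66253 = -137.23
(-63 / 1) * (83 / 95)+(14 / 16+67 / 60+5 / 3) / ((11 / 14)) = -631841 / 12540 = -50.39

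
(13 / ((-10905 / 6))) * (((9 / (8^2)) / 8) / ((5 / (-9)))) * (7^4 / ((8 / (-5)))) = -2528253 / 7444480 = -0.34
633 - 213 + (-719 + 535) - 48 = 188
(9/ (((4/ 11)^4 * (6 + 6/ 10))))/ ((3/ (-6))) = -19965/ 128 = -155.98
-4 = -4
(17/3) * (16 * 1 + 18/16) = 2329/24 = 97.04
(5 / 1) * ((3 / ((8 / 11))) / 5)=33 / 8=4.12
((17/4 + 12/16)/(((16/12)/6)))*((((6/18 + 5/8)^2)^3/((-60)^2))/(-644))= -6436343/856141332480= -0.00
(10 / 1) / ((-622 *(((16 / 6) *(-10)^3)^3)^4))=-531441 / 4274351452979200000000000000000000000000000000000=-0.00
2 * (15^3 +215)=7180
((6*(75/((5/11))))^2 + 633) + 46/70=34325678/35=980733.66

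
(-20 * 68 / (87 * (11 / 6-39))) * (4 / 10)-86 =-555074 / 6467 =-85.83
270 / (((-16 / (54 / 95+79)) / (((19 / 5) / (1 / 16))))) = -81637.20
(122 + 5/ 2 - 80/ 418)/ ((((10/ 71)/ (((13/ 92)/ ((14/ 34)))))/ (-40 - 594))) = -36922350881/ 192280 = -192023.88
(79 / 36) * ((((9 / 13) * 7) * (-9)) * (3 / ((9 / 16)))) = -6636 / 13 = -510.46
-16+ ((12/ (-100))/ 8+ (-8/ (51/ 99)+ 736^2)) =1841659149/ 3400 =541664.46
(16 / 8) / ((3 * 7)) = 2 / 21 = 0.10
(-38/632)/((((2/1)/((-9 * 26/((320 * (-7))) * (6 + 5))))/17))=-415701/707840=-0.59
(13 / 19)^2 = 169 / 361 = 0.47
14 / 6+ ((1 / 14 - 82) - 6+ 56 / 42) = -3539 / 42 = -84.26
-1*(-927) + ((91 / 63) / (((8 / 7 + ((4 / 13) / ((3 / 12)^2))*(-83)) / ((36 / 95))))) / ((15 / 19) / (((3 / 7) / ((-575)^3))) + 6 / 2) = 285891370992319783 / 308404930951800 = 927.00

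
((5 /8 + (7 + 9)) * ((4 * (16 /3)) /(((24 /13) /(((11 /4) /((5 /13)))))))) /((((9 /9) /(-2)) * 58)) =-247247 /5220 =-47.37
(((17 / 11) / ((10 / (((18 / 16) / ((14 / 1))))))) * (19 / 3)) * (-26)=-12597 / 6160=-2.04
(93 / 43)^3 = 804357 / 79507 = 10.12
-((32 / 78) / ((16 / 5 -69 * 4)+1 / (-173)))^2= -191545600 / 84697104828609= -0.00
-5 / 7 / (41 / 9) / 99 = -5 / 3157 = -0.00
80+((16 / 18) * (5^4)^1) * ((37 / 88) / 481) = 103585 / 1287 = 80.49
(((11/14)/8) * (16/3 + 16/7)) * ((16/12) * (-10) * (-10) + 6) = 45980/441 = 104.26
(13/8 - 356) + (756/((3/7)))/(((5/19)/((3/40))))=29673/200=148.36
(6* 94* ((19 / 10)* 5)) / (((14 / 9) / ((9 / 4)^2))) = 1952991 / 112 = 17437.42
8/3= 2.67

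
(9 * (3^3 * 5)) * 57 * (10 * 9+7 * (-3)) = 4778595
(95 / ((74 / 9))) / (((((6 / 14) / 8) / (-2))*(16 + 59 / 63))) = -1005480 / 39479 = -25.47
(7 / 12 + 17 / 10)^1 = 137 / 60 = 2.28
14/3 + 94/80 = 701/120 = 5.84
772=772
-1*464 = -464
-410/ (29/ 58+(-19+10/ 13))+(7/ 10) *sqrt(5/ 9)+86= 7 *sqrt(5)/ 30+50306/ 461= 109.65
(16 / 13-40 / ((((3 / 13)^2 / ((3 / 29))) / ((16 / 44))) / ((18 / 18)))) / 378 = -168104 / 2351349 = -0.07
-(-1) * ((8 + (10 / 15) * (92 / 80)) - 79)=-2107 / 30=-70.23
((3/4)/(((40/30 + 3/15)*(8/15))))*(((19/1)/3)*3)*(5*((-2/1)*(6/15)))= -12825/184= -69.70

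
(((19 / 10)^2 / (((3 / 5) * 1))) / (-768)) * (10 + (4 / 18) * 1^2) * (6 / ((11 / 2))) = -0.09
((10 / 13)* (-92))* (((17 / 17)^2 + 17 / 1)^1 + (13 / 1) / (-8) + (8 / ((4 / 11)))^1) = -35305 / 13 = -2715.77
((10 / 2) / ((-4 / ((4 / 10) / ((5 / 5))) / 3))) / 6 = -1 / 4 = -0.25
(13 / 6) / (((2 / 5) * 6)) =0.90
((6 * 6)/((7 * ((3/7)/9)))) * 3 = 324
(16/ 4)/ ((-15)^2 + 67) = 1/ 73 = 0.01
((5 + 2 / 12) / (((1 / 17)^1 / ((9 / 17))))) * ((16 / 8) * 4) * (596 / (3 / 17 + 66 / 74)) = 2905351 / 14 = 207525.07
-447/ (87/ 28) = -4172/ 29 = -143.86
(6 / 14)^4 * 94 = 7614 / 2401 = 3.17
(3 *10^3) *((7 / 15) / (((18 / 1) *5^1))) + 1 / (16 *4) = 8969 / 576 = 15.57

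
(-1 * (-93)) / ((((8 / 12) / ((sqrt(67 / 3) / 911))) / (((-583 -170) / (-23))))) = 70029 * sqrt(201) / 41906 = 23.69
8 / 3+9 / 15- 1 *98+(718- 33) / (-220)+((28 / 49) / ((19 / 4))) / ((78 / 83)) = -37170337 / 380380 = -97.72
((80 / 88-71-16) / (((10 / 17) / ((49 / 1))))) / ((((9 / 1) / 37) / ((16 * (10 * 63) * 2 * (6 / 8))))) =-4903497816 / 11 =-445772528.73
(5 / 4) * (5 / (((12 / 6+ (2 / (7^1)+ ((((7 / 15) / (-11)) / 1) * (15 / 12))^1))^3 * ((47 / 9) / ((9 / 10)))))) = 39937506840 / 412663010209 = 0.10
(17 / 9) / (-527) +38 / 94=5254 / 13113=0.40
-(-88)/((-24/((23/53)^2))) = -5819/8427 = -0.69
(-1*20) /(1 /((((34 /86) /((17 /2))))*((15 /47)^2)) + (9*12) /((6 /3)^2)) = -9000 /107137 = -0.08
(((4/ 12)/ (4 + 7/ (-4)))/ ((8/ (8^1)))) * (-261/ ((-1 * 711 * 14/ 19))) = 1102/ 14931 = 0.07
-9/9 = -1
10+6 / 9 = 32 / 3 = 10.67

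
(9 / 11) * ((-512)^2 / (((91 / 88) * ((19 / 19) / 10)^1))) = 188743680 / 91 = 2074106.37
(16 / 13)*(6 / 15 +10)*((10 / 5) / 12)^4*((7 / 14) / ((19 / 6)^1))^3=0.00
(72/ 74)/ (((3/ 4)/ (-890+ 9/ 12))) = -42684/ 37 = -1153.62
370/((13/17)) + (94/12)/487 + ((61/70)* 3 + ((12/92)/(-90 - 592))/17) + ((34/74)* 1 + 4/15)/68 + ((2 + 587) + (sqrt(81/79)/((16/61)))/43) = 549* sqrt(79)/54352 + 14107813405311719/13117602437940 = 1075.58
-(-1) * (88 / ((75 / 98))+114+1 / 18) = 103069 / 450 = 229.04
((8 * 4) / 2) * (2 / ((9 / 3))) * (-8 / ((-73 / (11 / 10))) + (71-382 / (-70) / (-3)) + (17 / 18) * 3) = 5897744 / 7665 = 769.44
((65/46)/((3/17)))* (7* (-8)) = -30940/69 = -448.41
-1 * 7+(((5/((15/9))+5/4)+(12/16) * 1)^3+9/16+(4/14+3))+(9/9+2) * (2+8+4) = 18351/112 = 163.85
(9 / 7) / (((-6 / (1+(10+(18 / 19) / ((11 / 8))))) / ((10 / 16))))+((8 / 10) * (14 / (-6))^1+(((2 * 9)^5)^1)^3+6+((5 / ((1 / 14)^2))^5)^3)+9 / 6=37046626188693460277238843970928613322509315153163 / 50160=738569102645403913023102900000000000000000000.00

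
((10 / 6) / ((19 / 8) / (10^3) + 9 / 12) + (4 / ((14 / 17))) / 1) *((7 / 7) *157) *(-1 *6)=-280696532 / 42133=-6662.15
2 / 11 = 0.18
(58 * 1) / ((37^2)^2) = 58 / 1874161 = 0.00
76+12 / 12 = 77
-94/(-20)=47/10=4.70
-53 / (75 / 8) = -424 / 75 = -5.65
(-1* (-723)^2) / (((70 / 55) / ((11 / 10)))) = -63250209 / 140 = -451787.21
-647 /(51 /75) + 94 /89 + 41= -909.41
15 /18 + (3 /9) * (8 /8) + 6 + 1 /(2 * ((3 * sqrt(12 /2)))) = sqrt(6) /36 + 43 /6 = 7.23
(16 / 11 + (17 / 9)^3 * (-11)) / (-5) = 14.54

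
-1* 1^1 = -1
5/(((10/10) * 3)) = 5/3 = 1.67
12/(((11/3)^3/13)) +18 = 28170/1331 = 21.16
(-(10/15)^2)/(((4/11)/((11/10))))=-121/90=-1.34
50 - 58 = -8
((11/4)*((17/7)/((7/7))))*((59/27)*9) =131.35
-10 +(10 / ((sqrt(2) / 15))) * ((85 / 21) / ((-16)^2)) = -10 +2125 * sqrt(2) / 1792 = -8.32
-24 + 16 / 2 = -16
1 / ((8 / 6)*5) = 3 / 20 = 0.15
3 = 3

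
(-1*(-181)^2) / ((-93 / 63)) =687981 / 31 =22192.94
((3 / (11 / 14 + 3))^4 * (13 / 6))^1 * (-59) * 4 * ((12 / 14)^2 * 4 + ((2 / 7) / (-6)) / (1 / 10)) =-3918253248 / 7890481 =-496.58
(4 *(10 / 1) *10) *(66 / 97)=26400 / 97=272.16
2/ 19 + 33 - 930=-17041/ 19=-896.89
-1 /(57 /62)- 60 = -3482 /57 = -61.09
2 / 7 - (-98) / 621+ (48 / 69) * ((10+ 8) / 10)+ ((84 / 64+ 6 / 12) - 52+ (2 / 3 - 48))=-33324149 / 347760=-95.83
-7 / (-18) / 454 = 0.00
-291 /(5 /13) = -3783 /5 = -756.60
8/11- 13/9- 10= -1061/99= -10.72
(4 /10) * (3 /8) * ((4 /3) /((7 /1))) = 1 /35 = 0.03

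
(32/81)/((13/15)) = 160/351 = 0.46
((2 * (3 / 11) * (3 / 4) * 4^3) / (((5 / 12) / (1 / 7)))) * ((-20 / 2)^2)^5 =6912000000000 / 77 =89766233766.23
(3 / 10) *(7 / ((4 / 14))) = 147 / 20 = 7.35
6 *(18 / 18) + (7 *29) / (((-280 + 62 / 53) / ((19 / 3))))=1.39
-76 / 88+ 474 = 10409 / 22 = 473.14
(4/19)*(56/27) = 224/513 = 0.44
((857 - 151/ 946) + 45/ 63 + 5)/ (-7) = -123.22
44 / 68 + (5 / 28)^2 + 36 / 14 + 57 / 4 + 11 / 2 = 306549 / 13328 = 23.00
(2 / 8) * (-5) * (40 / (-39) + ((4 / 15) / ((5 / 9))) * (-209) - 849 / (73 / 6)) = 6089963 / 28470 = 213.91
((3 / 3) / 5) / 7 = 1 / 35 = 0.03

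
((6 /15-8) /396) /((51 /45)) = -19 /1122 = -0.02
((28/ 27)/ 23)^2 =0.00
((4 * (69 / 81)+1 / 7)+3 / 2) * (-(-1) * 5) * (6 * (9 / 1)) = 9545 / 7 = 1363.57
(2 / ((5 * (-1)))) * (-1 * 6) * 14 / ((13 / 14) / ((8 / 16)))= 1176 / 65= 18.09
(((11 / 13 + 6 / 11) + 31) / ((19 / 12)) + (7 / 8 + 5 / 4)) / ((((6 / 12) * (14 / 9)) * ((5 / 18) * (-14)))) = -5679963 / 760760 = -7.47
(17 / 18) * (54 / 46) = 51 / 46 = 1.11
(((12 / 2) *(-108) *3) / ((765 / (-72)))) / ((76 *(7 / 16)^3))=15925248 / 553945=28.75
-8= -8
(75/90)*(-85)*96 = -6800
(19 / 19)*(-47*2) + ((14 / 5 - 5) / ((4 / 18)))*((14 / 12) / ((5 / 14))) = -6317 / 50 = -126.34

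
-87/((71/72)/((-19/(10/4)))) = 670.51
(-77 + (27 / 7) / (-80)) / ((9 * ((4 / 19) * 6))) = -819793 / 120960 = -6.78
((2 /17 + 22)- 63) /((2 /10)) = -3475 /17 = -204.41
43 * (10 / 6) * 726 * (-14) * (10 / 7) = -1040600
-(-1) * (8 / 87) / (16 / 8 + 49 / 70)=80 / 2349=0.03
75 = 75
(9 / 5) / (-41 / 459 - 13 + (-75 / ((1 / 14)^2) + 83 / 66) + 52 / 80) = -181764 / 1485535133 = -0.00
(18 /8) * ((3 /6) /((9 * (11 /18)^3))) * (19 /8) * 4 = 13851 /2662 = 5.20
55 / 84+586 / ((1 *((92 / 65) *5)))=161243 / 1932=83.46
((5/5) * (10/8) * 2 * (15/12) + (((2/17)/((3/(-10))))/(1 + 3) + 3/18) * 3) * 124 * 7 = 98301/34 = 2891.21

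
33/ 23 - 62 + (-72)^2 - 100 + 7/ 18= 5023.82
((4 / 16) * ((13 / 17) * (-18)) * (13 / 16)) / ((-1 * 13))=117 / 544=0.22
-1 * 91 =-91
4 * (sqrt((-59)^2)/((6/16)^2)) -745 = 8399/9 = 933.22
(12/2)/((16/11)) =33/8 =4.12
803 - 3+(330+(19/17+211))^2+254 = 85239262/289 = 294945.54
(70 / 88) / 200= 7 / 1760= 0.00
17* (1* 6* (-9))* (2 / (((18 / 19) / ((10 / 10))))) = -1938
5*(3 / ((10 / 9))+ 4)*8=268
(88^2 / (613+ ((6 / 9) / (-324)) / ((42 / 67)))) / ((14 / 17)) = 1586304 / 103409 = 15.34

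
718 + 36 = 754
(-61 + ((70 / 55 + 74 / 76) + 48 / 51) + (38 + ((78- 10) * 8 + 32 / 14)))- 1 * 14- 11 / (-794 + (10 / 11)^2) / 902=100307164518889 / 195731487028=512.47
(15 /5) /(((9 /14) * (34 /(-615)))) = -1435 /17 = -84.41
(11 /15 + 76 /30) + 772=11629 /15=775.27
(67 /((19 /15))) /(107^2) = 0.00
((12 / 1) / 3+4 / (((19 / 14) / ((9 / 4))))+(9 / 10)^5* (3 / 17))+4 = 475965793 / 32300000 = 14.74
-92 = -92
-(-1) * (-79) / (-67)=79 / 67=1.18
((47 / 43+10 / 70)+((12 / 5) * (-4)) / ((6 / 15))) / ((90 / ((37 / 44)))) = -21127 / 99330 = -0.21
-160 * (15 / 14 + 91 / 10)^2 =-4055552 / 245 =-16553.27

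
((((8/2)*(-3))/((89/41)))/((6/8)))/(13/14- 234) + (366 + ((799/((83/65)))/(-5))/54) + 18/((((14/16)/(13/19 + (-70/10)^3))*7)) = -778304814472771/1211793485994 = -642.28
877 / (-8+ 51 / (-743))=-651611 / 5995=-108.69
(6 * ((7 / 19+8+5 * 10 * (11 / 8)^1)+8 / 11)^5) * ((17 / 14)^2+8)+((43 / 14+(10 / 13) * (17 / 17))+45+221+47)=12077660748330254293929036151 / 74319499314092032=162509985398.14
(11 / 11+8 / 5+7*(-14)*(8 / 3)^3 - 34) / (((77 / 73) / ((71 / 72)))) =-1322281777 / 748440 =-1766.72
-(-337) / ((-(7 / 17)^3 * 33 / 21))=-1655681 / 539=-3071.76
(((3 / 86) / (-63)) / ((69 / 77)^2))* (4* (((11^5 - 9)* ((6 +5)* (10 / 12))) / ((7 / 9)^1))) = -1071734510 / 204723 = -5235.05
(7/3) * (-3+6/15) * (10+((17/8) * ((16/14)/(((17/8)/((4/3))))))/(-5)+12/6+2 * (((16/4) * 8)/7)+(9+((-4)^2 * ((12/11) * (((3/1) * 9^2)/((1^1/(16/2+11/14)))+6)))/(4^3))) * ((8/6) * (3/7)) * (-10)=73720972/3465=21275.89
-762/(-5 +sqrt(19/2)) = 762 *sqrt(38)/31 +7620/31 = 397.33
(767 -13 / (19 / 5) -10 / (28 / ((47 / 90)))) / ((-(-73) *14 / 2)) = 3655123 / 2446668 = 1.49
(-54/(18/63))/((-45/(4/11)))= 84/55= 1.53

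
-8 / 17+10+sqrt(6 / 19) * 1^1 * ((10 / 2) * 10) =162 / 17+50 * sqrt(114) / 19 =37.63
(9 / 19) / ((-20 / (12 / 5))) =-27 / 475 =-0.06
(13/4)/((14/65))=845/56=15.09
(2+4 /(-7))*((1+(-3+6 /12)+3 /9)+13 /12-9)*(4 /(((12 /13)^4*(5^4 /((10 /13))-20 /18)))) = -3113149 /35332416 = -0.09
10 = 10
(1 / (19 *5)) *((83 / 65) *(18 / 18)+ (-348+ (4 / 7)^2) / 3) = -1095139 / 907725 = -1.21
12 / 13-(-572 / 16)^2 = -265645 / 208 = -1277.14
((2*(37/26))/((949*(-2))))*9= -0.01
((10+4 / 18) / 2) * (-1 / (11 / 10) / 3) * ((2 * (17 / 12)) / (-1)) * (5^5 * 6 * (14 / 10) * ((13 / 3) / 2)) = 222381250 / 891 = 249586.14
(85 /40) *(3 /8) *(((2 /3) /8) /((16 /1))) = 17 /4096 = 0.00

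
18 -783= -765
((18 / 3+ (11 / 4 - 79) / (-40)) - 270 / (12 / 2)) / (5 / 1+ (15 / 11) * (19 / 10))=-13057 / 2672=-4.89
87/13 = 6.69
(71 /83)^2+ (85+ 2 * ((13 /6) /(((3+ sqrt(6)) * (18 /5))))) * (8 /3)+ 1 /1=129239510 /558009 - 260 * sqrt(6) /243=228.99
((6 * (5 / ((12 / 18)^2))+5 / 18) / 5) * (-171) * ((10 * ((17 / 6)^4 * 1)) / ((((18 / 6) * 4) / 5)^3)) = -60500524375 / 559872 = -108061.35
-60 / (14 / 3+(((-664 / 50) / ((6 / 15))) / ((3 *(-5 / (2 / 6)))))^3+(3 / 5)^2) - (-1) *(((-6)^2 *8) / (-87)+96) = 146382500148 / 1793103959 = 81.64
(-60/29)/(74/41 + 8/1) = -410/1943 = -0.21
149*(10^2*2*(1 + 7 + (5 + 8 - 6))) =447000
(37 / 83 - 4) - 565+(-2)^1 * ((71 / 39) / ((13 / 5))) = -23984260 / 42081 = -569.95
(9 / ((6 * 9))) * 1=0.17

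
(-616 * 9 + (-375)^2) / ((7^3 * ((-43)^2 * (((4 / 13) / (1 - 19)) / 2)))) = -15804477 / 634207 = -24.92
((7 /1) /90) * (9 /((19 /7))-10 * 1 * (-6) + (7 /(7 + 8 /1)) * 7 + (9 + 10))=170737 /25650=6.66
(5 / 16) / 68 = 5 / 1088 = 0.00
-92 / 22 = -4.18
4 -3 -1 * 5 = -4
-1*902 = -902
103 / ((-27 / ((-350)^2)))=-12617500 / 27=-467314.81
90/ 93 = 30/ 31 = 0.97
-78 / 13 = -6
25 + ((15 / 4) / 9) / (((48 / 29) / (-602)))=-36445 / 288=-126.55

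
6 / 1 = 6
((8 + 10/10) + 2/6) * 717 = 6692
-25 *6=-150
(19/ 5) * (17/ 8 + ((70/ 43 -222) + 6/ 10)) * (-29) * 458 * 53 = 2503480820911/ 4300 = 582204842.07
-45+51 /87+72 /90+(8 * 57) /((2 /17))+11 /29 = 555751 /145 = 3832.77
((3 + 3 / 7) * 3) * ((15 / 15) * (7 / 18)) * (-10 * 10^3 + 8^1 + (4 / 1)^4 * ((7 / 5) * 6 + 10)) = -105632 / 5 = -21126.40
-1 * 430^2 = -184900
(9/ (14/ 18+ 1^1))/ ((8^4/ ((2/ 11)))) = 81/ 360448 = 0.00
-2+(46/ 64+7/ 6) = -0.11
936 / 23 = 40.70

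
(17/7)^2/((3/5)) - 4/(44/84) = 3547/1617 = 2.19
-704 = -704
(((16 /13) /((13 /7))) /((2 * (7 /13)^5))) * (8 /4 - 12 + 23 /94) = -1151228 /16121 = -71.41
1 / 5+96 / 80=7 / 5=1.40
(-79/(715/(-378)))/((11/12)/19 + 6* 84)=6808536/82169945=0.08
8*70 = 560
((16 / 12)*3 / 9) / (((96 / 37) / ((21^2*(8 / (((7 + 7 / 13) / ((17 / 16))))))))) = 8177 / 96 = 85.18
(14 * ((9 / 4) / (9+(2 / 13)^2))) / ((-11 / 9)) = -95823 / 33550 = -2.86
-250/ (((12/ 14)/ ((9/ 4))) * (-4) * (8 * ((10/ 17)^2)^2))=1753941/ 10240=171.28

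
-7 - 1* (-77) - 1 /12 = 839 /12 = 69.92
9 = 9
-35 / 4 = -8.75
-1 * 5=-5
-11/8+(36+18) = 421/8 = 52.62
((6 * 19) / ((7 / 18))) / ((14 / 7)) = 1026 / 7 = 146.57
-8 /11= -0.73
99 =99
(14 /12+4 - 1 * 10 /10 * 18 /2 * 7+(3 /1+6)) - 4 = -317 /6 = -52.83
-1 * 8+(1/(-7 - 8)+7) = -16/15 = -1.07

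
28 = 28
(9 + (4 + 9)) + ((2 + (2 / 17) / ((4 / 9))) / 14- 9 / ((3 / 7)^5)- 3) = -1107695 / 1836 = -603.32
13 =13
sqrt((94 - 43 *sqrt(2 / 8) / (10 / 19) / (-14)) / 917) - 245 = -245 + sqrt(35549470) / 18340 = -244.67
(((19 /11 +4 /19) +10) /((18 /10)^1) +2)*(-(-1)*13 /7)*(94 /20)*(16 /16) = 9920807 /131670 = 75.35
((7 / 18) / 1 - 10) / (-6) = 173 / 108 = 1.60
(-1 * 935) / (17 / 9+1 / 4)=-3060 / 7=-437.14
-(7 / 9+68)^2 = -383161 / 81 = -4730.38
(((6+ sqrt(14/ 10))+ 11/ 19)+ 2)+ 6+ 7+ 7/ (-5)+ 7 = sqrt(35)/ 5+ 2582/ 95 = 28.36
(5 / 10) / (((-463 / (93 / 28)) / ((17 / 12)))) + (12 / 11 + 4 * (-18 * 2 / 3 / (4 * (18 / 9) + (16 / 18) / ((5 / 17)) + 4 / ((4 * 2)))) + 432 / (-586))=-1323174626437 / 346631535712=-3.82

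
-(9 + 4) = -13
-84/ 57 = -28/ 19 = -1.47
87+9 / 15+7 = 473 / 5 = 94.60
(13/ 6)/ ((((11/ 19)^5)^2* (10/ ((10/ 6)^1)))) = 79703861351413/ 933747285636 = 85.36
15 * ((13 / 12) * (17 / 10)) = 221 / 8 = 27.62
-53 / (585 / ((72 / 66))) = -212 / 2145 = -0.10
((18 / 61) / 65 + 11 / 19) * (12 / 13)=527484 / 979355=0.54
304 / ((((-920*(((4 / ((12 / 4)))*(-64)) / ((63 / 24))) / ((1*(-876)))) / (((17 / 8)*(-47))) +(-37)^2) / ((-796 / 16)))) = -166723996572 / 15095354627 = -11.04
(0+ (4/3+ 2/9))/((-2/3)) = -7/3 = -2.33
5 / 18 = 0.28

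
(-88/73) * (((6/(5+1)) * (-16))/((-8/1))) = -176/73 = -2.41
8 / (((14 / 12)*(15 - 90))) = -16 / 175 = -0.09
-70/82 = -35/41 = -0.85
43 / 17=2.53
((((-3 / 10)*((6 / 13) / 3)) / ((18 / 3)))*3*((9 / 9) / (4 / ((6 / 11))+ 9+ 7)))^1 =-9 / 9100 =-0.00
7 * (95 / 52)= 665 / 52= 12.79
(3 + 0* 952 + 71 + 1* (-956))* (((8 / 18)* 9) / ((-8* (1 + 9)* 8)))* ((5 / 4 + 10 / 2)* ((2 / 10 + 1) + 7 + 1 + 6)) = 8379 / 16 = 523.69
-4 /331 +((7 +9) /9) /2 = 2612 /2979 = 0.88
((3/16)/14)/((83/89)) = 267/18592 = 0.01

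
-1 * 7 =-7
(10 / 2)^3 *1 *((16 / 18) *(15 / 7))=5000 / 21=238.10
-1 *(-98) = 98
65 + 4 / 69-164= -6827 / 69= -98.94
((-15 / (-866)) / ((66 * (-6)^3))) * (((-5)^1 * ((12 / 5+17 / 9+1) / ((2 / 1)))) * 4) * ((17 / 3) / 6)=10115 / 166666896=0.00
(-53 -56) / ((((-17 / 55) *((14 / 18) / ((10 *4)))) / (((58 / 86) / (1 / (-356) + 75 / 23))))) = 512468906400 / 136506209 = 3754.18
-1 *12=-12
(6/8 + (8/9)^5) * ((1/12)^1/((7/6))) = 308219/3306744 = 0.09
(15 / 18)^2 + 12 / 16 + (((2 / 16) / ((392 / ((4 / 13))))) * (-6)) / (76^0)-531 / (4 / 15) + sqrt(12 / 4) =-1988.07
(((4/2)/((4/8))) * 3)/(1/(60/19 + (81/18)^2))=5337/19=280.89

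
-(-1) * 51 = 51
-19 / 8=-2.38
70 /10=7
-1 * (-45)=45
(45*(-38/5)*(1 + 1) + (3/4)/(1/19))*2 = -2679/2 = -1339.50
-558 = -558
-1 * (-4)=4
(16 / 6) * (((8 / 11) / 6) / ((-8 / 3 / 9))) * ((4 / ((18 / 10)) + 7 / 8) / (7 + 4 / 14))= -1561 / 3366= -0.46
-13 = -13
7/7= 1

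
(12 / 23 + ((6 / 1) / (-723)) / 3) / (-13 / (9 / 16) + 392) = 2589 / 1840276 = 0.00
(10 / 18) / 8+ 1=1.07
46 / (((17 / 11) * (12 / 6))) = 253 / 17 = 14.88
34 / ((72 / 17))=289 / 36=8.03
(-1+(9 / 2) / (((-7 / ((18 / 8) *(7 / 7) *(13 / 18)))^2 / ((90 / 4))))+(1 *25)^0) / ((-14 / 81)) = -5544045 / 175616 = -31.57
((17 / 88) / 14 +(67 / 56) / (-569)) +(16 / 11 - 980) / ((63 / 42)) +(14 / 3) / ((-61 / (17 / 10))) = -418516514987 / 641422320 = -652.48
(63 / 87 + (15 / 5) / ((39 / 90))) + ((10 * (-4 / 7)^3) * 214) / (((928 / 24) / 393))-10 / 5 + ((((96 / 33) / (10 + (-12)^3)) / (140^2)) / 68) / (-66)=-555603385956224761 / 137092651495800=-4052.76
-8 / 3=-2.67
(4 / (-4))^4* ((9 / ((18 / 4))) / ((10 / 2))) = 2 / 5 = 0.40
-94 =-94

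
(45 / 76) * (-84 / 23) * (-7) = 15.14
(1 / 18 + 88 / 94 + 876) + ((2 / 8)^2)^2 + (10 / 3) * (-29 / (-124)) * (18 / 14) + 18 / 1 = 21054603919 / 23498496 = 896.00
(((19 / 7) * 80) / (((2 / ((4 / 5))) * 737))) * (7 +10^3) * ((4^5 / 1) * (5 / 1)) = 3134750720 / 5159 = 607627.59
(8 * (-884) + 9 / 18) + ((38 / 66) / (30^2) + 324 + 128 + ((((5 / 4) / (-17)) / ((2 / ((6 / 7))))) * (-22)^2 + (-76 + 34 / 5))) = -23693775649 / 3534300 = -6703.95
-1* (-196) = 196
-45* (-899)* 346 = 13997430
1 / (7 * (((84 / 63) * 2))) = 3 / 56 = 0.05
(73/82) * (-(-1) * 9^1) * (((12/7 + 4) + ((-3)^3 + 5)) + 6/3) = -32850/287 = -114.46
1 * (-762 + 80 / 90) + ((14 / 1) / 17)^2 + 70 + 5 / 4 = -7170259 / 10404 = -689.18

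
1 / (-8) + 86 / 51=637 / 408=1.56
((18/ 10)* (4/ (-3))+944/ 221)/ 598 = 1034/ 330395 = 0.00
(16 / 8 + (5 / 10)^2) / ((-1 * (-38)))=0.06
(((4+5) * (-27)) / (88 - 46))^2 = 6561 / 196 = 33.47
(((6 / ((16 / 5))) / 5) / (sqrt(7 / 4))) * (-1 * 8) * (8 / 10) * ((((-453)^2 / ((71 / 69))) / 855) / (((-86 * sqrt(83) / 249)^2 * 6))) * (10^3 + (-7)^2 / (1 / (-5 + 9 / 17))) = -15602379275268 * sqrt(7) / 7420545475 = -5562.94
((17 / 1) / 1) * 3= 51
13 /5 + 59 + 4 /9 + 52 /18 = 974 /15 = 64.93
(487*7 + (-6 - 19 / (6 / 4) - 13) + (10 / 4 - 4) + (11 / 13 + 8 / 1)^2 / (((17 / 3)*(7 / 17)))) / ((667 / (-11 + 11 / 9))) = -49.98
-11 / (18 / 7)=-4.28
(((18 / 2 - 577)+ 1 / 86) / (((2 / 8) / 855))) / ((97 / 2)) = -40051.96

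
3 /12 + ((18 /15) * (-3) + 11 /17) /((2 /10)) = -987 /68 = -14.51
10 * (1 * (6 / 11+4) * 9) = 4500 / 11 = 409.09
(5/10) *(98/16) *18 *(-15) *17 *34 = -1911735/4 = -477933.75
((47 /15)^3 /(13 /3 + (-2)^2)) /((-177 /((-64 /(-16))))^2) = 1661168 /881128125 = 0.00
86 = 86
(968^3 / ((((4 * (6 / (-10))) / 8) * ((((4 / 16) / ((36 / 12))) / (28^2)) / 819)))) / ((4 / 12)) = -69888751525232640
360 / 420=6 / 7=0.86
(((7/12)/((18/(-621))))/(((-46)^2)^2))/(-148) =7/230491648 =0.00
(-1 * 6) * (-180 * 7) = 7560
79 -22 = 57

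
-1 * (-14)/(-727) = -14/727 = -0.02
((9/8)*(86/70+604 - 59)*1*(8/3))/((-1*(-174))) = 9559/1015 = 9.42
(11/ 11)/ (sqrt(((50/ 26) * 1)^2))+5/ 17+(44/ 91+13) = 552961/ 38675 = 14.30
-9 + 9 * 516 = 4635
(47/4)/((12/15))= 235/16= 14.69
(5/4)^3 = 125/64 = 1.95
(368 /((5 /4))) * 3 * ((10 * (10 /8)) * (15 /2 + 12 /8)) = 99360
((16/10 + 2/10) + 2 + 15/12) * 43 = 4343/20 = 217.15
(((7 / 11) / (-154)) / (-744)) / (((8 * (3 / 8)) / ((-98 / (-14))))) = 7 / 540144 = 0.00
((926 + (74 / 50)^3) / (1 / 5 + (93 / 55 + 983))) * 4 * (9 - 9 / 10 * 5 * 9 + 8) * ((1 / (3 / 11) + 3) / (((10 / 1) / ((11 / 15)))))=-36698597716 / 846390625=-43.36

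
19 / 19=1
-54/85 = -0.64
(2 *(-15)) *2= -60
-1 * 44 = -44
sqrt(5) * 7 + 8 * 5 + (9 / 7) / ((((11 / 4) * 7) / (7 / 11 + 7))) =7 * sqrt(5) + 34312 / 847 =56.16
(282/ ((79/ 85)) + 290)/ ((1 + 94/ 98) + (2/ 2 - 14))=-2297120/ 42739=-53.75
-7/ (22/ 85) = -595/ 22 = -27.05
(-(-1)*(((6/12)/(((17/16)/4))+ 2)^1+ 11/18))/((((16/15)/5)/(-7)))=-240625/1632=-147.44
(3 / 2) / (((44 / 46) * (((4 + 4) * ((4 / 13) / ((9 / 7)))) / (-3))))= -24219 / 9856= -2.46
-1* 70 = -70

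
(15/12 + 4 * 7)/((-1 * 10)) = -117/40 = -2.92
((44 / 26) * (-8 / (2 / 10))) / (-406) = 440 / 2639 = 0.17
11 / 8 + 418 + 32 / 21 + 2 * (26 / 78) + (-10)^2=87623 / 168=521.57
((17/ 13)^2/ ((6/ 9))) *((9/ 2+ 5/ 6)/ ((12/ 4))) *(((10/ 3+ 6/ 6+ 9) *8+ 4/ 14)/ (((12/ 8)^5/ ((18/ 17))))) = 19549184/ 287469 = 68.00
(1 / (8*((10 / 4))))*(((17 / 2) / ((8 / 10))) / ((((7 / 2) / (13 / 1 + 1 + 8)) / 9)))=1683 / 56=30.05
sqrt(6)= 2.45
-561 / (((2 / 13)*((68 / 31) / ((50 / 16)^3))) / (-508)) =26390203125 / 1024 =25771682.74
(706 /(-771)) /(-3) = 706 /2313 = 0.31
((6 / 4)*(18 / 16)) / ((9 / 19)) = 57 / 16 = 3.56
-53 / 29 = -1.83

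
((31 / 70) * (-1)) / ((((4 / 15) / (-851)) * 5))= 79143 / 280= 282.65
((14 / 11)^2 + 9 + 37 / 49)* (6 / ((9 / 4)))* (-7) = -539536 / 2541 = -212.33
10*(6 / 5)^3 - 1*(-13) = 757 / 25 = 30.28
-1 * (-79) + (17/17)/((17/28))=1371/17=80.65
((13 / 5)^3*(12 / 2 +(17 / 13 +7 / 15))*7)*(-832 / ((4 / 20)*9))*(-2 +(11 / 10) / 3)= 36557236352 / 50625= 722118.25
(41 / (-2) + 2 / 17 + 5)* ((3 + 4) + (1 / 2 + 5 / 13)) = -107215 / 884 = -121.28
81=81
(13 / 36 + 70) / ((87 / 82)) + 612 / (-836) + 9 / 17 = 367862189 / 5563998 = 66.11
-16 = -16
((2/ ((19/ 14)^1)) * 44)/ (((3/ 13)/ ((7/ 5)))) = 112112/ 285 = 393.38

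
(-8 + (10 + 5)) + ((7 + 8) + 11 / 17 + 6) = 487 / 17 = 28.65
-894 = -894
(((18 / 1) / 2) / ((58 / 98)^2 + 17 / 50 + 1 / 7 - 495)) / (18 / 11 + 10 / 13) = -660275 / 87212428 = -0.01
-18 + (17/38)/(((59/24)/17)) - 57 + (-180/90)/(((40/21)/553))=-14630313/22420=-652.56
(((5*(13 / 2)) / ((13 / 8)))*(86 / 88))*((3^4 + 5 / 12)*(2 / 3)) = 210055 / 198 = 1060.88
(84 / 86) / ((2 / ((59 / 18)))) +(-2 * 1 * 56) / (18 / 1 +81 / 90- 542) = 2449363 / 1349598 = 1.81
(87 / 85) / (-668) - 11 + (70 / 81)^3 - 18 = -855652074787 / 30175219980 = -28.36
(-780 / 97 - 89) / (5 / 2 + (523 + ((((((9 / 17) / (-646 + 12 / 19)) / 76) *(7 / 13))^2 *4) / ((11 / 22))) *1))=-138250027162644904 / 748654813510963981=-0.18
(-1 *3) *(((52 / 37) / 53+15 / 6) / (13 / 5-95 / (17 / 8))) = 842265 / 4678946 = 0.18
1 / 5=0.20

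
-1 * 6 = -6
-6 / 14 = -3 / 7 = -0.43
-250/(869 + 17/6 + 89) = -300/1153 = -0.26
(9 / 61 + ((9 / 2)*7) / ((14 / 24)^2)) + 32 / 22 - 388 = -1380103 / 4697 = -293.83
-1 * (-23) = 23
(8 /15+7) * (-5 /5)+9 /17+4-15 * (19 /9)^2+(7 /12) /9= -69.79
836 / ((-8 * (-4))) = 209 / 8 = 26.12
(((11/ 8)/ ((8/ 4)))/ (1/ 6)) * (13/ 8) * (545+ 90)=272415/ 64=4256.48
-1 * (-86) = 86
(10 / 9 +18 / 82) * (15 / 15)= 491 / 369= 1.33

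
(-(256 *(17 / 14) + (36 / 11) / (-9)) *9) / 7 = -215172 / 539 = -399.21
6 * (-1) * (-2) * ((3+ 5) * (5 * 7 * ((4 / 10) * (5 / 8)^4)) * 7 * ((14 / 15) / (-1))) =-42875 / 32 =-1339.84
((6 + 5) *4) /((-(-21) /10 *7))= 440 /147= 2.99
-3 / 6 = -1 / 2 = -0.50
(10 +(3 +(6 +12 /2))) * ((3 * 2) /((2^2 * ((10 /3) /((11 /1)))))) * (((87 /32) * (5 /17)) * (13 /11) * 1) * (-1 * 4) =-254475 /544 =-467.78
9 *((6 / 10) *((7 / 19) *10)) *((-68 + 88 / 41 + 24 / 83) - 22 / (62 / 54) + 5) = -3179173914 / 2004367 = -1586.12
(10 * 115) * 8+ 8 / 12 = 27602 / 3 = 9200.67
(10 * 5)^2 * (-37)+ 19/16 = -1479981/16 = -92498.81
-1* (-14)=14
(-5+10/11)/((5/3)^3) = -243/275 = -0.88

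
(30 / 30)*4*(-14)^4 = 153664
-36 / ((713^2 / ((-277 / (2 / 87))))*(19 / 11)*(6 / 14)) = 11133738 / 9659011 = 1.15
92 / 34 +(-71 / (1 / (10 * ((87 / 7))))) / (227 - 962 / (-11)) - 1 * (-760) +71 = 110539953 / 137207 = 805.64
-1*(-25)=25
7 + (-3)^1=4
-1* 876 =-876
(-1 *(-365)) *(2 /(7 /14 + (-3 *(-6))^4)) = 1460 /209953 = 0.01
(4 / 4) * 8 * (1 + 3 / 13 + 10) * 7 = 8176 / 13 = 628.92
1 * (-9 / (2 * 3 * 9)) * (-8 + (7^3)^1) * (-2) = 335 / 3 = 111.67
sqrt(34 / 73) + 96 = 96.68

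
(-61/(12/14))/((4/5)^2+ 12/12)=-10675/246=-43.39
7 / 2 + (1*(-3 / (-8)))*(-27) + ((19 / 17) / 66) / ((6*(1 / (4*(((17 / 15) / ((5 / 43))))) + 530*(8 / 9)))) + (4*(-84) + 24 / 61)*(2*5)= -223803195106809 / 66554799080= -3362.69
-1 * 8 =-8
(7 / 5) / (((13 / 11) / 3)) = 3.55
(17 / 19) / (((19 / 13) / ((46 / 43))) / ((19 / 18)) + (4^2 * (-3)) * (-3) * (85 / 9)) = 5083 / 7733513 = 0.00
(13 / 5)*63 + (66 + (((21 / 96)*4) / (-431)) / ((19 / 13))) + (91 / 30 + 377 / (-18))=124930565 / 589608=211.89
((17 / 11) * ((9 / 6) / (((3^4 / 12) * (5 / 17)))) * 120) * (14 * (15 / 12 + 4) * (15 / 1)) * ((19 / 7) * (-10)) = -46124400 / 11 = -4193127.27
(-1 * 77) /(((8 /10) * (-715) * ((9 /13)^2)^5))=5.32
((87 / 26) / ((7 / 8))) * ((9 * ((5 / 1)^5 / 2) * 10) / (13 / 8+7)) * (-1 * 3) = -187052.08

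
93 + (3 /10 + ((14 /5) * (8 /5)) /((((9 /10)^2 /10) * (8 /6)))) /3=86611 /810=106.93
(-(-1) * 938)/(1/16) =15008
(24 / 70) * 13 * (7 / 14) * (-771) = -60138 / 35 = -1718.23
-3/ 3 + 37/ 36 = 1/ 36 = 0.03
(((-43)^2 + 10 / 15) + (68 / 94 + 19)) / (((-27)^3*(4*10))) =-32948 / 13876515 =-0.00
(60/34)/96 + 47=12789/272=47.02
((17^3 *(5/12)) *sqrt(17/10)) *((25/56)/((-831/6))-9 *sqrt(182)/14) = -14739 *sqrt(7735)/56-122825 *sqrt(170)/186144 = -23156.43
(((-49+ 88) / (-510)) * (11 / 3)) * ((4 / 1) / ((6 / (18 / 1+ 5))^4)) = -40017263 / 165240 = -242.18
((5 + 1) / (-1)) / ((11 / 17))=-102 / 11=-9.27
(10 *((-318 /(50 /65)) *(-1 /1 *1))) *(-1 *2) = -8268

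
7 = 7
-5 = -5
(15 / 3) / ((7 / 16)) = 80 / 7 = 11.43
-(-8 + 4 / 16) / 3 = 31 / 12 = 2.58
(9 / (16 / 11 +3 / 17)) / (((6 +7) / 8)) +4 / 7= 110108 / 27755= 3.97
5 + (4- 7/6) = 47/6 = 7.83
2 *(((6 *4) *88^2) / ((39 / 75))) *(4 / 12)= 3097600 / 13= 238276.92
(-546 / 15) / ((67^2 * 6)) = -91 / 67335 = -0.00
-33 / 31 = -1.06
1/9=0.11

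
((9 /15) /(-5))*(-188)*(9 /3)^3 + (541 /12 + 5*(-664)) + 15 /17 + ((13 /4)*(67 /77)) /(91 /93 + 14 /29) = -2060654059433 /773815350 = -2662.98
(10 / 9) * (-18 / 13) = -20 / 13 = -1.54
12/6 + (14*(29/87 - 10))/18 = -149/27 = -5.52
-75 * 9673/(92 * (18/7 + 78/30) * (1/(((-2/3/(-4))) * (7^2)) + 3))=-24395875/49956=-488.35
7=7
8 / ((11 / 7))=56 / 11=5.09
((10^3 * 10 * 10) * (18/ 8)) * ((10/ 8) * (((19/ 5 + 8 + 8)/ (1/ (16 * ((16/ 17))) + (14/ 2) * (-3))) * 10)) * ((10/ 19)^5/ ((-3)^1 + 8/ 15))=21384000000000000/ 490968338017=43554.74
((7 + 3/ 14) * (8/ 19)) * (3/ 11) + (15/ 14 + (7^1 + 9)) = 52375/ 2926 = 17.90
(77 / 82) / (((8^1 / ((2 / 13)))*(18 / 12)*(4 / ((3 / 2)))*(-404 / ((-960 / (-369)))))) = -385 / 13242918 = -0.00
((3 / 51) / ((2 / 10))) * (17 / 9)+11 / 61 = 404 / 549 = 0.74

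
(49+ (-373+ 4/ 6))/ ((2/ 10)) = -4850/ 3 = -1616.67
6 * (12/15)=24/5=4.80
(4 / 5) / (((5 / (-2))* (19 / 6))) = -48 / 475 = -0.10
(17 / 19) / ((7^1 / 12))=204 / 133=1.53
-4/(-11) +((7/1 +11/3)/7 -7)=-1181/231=-5.11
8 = 8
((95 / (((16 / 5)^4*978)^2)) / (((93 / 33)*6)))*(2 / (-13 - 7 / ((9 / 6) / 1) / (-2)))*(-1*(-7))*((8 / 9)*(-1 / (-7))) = -408203125 / 4584603329048346624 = -0.00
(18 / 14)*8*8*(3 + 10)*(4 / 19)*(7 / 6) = 4992 / 19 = 262.74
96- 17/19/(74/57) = 7053/74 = 95.31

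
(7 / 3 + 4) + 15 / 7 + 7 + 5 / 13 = 4330 / 273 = 15.86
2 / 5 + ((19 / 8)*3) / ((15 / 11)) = 45 / 8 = 5.62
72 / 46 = 36 / 23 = 1.57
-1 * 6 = -6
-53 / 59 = -0.90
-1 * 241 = -241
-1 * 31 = -31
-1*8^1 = -8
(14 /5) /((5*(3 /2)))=28 /75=0.37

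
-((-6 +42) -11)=-25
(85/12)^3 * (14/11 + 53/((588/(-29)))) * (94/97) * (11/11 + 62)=-29101.08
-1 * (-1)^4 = -1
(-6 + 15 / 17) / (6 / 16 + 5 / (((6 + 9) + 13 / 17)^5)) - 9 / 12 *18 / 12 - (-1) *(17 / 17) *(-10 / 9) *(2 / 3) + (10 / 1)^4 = 19008140350094862721 / 1903767275449656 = 9984.49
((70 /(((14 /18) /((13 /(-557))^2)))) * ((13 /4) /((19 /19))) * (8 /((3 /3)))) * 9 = 3559140 /310249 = 11.47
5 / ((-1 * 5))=-1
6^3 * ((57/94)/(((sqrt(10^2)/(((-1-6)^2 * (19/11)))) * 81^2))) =35378/209385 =0.17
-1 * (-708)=708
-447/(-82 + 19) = 149/21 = 7.10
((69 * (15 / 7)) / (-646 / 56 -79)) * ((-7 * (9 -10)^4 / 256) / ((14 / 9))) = 621 / 21632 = 0.03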